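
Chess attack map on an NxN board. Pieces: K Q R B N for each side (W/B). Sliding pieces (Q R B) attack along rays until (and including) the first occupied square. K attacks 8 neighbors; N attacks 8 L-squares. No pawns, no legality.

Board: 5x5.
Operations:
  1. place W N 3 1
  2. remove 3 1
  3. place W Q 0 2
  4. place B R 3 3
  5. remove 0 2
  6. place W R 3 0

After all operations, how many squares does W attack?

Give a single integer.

Answer: 7

Derivation:
Op 1: place WN@(3,1)
Op 2: remove (3,1)
Op 3: place WQ@(0,2)
Op 4: place BR@(3,3)
Op 5: remove (0,2)
Op 6: place WR@(3,0)
Per-piece attacks for W:
  WR@(3,0): attacks (3,1) (3,2) (3,3) (4,0) (2,0) (1,0) (0,0) [ray(0,1) blocked at (3,3)]
Union (7 distinct): (0,0) (1,0) (2,0) (3,1) (3,2) (3,3) (4,0)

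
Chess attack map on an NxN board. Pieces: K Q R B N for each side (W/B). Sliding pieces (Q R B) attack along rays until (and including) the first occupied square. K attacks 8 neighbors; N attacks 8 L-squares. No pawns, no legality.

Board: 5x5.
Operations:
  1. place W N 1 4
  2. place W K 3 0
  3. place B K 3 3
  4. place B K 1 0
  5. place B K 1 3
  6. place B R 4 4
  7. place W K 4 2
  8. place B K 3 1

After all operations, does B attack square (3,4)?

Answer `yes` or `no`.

Op 1: place WN@(1,4)
Op 2: place WK@(3,0)
Op 3: place BK@(3,3)
Op 4: place BK@(1,0)
Op 5: place BK@(1,3)
Op 6: place BR@(4,4)
Op 7: place WK@(4,2)
Op 8: place BK@(3,1)
Per-piece attacks for B:
  BK@(1,0): attacks (1,1) (2,0) (0,0) (2,1) (0,1)
  BK@(1,3): attacks (1,4) (1,2) (2,3) (0,3) (2,4) (2,2) (0,4) (0,2)
  BK@(3,1): attacks (3,2) (3,0) (4,1) (2,1) (4,2) (4,0) (2,2) (2,0)
  BK@(3,3): attacks (3,4) (3,2) (4,3) (2,3) (4,4) (4,2) (2,4) (2,2)
  BR@(4,4): attacks (4,3) (4,2) (3,4) (2,4) (1,4) [ray(0,-1) blocked at (4,2); ray(-1,0) blocked at (1,4)]
B attacks (3,4): yes

Answer: yes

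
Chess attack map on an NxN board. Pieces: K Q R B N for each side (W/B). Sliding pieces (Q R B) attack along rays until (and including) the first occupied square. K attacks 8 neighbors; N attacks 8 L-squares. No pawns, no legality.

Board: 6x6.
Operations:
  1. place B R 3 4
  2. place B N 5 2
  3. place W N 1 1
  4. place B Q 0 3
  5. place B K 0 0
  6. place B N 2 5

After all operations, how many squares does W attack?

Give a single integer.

Op 1: place BR@(3,4)
Op 2: place BN@(5,2)
Op 3: place WN@(1,1)
Op 4: place BQ@(0,3)
Op 5: place BK@(0,0)
Op 6: place BN@(2,5)
Per-piece attacks for W:
  WN@(1,1): attacks (2,3) (3,2) (0,3) (3,0)
Union (4 distinct): (0,3) (2,3) (3,0) (3,2)

Answer: 4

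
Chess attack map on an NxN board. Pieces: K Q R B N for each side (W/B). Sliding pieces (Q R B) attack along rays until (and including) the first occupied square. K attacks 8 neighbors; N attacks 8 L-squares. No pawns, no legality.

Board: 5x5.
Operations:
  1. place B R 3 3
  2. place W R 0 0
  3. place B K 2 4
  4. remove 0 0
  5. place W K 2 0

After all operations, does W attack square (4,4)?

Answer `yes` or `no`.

Op 1: place BR@(3,3)
Op 2: place WR@(0,0)
Op 3: place BK@(2,4)
Op 4: remove (0,0)
Op 5: place WK@(2,0)
Per-piece attacks for W:
  WK@(2,0): attacks (2,1) (3,0) (1,0) (3,1) (1,1)
W attacks (4,4): no

Answer: no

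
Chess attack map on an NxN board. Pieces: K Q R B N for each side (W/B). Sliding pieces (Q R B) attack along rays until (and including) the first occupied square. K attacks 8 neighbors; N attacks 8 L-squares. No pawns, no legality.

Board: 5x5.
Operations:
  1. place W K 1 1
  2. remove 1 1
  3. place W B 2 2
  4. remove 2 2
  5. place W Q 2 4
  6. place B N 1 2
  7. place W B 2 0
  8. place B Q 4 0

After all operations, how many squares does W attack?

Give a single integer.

Op 1: place WK@(1,1)
Op 2: remove (1,1)
Op 3: place WB@(2,2)
Op 4: remove (2,2)
Op 5: place WQ@(2,4)
Op 6: place BN@(1,2)
Op 7: place WB@(2,0)
Op 8: place BQ@(4,0)
Per-piece attacks for W:
  WB@(2,0): attacks (3,1) (4,2) (1,1) (0,2)
  WQ@(2,4): attacks (2,3) (2,2) (2,1) (2,0) (3,4) (4,4) (1,4) (0,4) (3,3) (4,2) (1,3) (0,2) [ray(0,-1) blocked at (2,0)]
Union (14 distinct): (0,2) (0,4) (1,1) (1,3) (1,4) (2,0) (2,1) (2,2) (2,3) (3,1) (3,3) (3,4) (4,2) (4,4)

Answer: 14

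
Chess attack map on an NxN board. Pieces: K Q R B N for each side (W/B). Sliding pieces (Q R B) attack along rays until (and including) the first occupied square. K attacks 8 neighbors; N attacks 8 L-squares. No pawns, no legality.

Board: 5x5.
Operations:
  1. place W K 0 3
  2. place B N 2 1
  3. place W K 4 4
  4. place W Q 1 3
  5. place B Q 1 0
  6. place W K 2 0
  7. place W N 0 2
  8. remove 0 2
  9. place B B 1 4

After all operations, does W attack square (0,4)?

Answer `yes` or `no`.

Op 1: place WK@(0,3)
Op 2: place BN@(2,1)
Op 3: place WK@(4,4)
Op 4: place WQ@(1,3)
Op 5: place BQ@(1,0)
Op 6: place WK@(2,0)
Op 7: place WN@(0,2)
Op 8: remove (0,2)
Op 9: place BB@(1,4)
Per-piece attacks for W:
  WK@(0,3): attacks (0,4) (0,2) (1,3) (1,4) (1,2)
  WQ@(1,3): attacks (1,4) (1,2) (1,1) (1,0) (2,3) (3,3) (4,3) (0,3) (2,4) (2,2) (3,1) (4,0) (0,4) (0,2) [ray(0,1) blocked at (1,4); ray(0,-1) blocked at (1,0); ray(-1,0) blocked at (0,3)]
  WK@(2,0): attacks (2,1) (3,0) (1,0) (3,1) (1,1)
  WK@(4,4): attacks (4,3) (3,4) (3,3)
W attacks (0,4): yes

Answer: yes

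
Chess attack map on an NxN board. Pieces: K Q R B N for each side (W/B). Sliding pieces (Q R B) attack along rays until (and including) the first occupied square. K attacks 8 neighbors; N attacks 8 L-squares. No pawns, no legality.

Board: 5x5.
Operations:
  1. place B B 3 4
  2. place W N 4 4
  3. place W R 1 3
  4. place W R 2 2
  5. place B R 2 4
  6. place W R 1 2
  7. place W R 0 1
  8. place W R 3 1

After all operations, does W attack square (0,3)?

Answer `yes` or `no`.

Answer: yes

Derivation:
Op 1: place BB@(3,4)
Op 2: place WN@(4,4)
Op 3: place WR@(1,3)
Op 4: place WR@(2,2)
Op 5: place BR@(2,4)
Op 6: place WR@(1,2)
Op 7: place WR@(0,1)
Op 8: place WR@(3,1)
Per-piece attacks for W:
  WR@(0,1): attacks (0,2) (0,3) (0,4) (0,0) (1,1) (2,1) (3,1) [ray(1,0) blocked at (3,1)]
  WR@(1,2): attacks (1,3) (1,1) (1,0) (2,2) (0,2) [ray(0,1) blocked at (1,3); ray(1,0) blocked at (2,2)]
  WR@(1,3): attacks (1,4) (1,2) (2,3) (3,3) (4,3) (0,3) [ray(0,-1) blocked at (1,2)]
  WR@(2,2): attacks (2,3) (2,4) (2,1) (2,0) (3,2) (4,2) (1,2) [ray(0,1) blocked at (2,4); ray(-1,0) blocked at (1,2)]
  WR@(3,1): attacks (3,2) (3,3) (3,4) (3,0) (4,1) (2,1) (1,1) (0,1) [ray(0,1) blocked at (3,4); ray(-1,0) blocked at (0,1)]
  WN@(4,4): attacks (3,2) (2,3)
W attacks (0,3): yes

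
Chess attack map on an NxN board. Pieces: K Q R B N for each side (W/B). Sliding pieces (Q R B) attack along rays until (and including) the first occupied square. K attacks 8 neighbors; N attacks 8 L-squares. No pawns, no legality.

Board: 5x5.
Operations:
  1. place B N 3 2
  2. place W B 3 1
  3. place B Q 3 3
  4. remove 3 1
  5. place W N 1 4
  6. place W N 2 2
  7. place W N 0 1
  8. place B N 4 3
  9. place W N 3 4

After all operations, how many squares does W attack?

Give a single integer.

Op 1: place BN@(3,2)
Op 2: place WB@(3,1)
Op 3: place BQ@(3,3)
Op 4: remove (3,1)
Op 5: place WN@(1,4)
Op 6: place WN@(2,2)
Op 7: place WN@(0,1)
Op 8: place BN@(4,3)
Op 9: place WN@(3,4)
Per-piece attacks for W:
  WN@(0,1): attacks (1,3) (2,2) (2,0)
  WN@(1,4): attacks (2,2) (3,3) (0,2)
  WN@(2,2): attacks (3,4) (4,3) (1,4) (0,3) (3,0) (4,1) (1,0) (0,1)
  WN@(3,4): attacks (4,2) (2,2) (1,3)
Union (14 distinct): (0,1) (0,2) (0,3) (1,0) (1,3) (1,4) (2,0) (2,2) (3,0) (3,3) (3,4) (4,1) (4,2) (4,3)

Answer: 14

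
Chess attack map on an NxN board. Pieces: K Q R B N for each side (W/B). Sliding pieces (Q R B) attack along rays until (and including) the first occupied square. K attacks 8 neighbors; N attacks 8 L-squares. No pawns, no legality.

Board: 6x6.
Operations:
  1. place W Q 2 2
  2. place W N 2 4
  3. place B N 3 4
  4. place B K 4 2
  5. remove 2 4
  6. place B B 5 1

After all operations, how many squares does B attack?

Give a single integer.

Answer: 14

Derivation:
Op 1: place WQ@(2,2)
Op 2: place WN@(2,4)
Op 3: place BN@(3,4)
Op 4: place BK@(4,2)
Op 5: remove (2,4)
Op 6: place BB@(5,1)
Per-piece attacks for B:
  BN@(3,4): attacks (5,5) (1,5) (4,2) (5,3) (2,2) (1,3)
  BK@(4,2): attacks (4,3) (4,1) (5,2) (3,2) (5,3) (5,1) (3,3) (3,1)
  BB@(5,1): attacks (4,2) (4,0) [ray(-1,1) blocked at (4,2)]
Union (14 distinct): (1,3) (1,5) (2,2) (3,1) (3,2) (3,3) (4,0) (4,1) (4,2) (4,3) (5,1) (5,2) (5,3) (5,5)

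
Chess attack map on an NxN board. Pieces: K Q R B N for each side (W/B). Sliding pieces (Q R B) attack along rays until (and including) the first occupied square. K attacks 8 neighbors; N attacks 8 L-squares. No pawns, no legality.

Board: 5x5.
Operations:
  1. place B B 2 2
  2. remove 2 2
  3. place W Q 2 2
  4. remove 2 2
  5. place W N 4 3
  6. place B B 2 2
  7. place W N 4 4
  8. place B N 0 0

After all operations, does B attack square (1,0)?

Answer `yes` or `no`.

Answer: no

Derivation:
Op 1: place BB@(2,2)
Op 2: remove (2,2)
Op 3: place WQ@(2,2)
Op 4: remove (2,2)
Op 5: place WN@(4,3)
Op 6: place BB@(2,2)
Op 7: place WN@(4,4)
Op 8: place BN@(0,0)
Per-piece attacks for B:
  BN@(0,0): attacks (1,2) (2,1)
  BB@(2,2): attacks (3,3) (4,4) (3,1) (4,0) (1,3) (0,4) (1,1) (0,0) [ray(1,1) blocked at (4,4); ray(-1,-1) blocked at (0,0)]
B attacks (1,0): no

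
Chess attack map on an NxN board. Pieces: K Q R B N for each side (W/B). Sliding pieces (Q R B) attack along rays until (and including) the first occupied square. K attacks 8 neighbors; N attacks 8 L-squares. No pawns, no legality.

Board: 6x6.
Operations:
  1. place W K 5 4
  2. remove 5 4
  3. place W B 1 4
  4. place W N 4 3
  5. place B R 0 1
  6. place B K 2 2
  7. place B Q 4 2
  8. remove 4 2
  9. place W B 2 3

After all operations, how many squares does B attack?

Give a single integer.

Op 1: place WK@(5,4)
Op 2: remove (5,4)
Op 3: place WB@(1,4)
Op 4: place WN@(4,3)
Op 5: place BR@(0,1)
Op 6: place BK@(2,2)
Op 7: place BQ@(4,2)
Op 8: remove (4,2)
Op 9: place WB@(2,3)
Per-piece attacks for B:
  BR@(0,1): attacks (0,2) (0,3) (0,4) (0,5) (0,0) (1,1) (2,1) (3,1) (4,1) (5,1)
  BK@(2,2): attacks (2,3) (2,1) (3,2) (1,2) (3,3) (3,1) (1,3) (1,1)
Union (15 distinct): (0,0) (0,2) (0,3) (0,4) (0,5) (1,1) (1,2) (1,3) (2,1) (2,3) (3,1) (3,2) (3,3) (4,1) (5,1)

Answer: 15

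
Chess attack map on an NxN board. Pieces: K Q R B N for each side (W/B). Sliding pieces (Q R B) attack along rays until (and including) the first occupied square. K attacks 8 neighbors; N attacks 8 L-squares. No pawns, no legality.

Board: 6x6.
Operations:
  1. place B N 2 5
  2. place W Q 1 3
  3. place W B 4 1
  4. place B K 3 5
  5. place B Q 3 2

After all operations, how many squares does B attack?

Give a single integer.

Answer: 24

Derivation:
Op 1: place BN@(2,5)
Op 2: place WQ@(1,3)
Op 3: place WB@(4,1)
Op 4: place BK@(3,5)
Op 5: place BQ@(3,2)
Per-piece attacks for B:
  BN@(2,5): attacks (3,3) (4,4) (1,3) (0,4)
  BQ@(3,2): attacks (3,3) (3,4) (3,5) (3,1) (3,0) (4,2) (5,2) (2,2) (1,2) (0,2) (4,3) (5,4) (4,1) (2,3) (1,4) (0,5) (2,1) (1,0) [ray(0,1) blocked at (3,5); ray(1,-1) blocked at (4,1)]
  BK@(3,5): attacks (3,4) (4,5) (2,5) (4,4) (2,4)
Union (24 distinct): (0,2) (0,4) (0,5) (1,0) (1,2) (1,3) (1,4) (2,1) (2,2) (2,3) (2,4) (2,5) (3,0) (3,1) (3,3) (3,4) (3,5) (4,1) (4,2) (4,3) (4,4) (4,5) (5,2) (5,4)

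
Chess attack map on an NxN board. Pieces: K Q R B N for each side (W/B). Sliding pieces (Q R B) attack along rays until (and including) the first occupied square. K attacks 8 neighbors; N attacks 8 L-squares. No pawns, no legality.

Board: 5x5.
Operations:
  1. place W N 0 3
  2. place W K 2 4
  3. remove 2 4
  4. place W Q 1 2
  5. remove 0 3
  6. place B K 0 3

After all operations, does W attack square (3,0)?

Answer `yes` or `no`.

Op 1: place WN@(0,3)
Op 2: place WK@(2,4)
Op 3: remove (2,4)
Op 4: place WQ@(1,2)
Op 5: remove (0,3)
Op 6: place BK@(0,3)
Per-piece attacks for W:
  WQ@(1,2): attacks (1,3) (1,4) (1,1) (1,0) (2,2) (3,2) (4,2) (0,2) (2,3) (3,4) (2,1) (3,0) (0,3) (0,1) [ray(-1,1) blocked at (0,3)]
W attacks (3,0): yes

Answer: yes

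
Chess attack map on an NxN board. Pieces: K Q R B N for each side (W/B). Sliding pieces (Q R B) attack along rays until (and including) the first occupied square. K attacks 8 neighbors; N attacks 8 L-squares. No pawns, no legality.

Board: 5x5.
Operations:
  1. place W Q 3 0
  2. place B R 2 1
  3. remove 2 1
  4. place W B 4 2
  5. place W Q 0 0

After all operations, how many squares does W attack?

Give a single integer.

Answer: 20

Derivation:
Op 1: place WQ@(3,0)
Op 2: place BR@(2,1)
Op 3: remove (2,1)
Op 4: place WB@(4,2)
Op 5: place WQ@(0,0)
Per-piece attacks for W:
  WQ@(0,0): attacks (0,1) (0,2) (0,3) (0,4) (1,0) (2,0) (3,0) (1,1) (2,2) (3,3) (4,4) [ray(1,0) blocked at (3,0)]
  WQ@(3,0): attacks (3,1) (3,2) (3,3) (3,4) (4,0) (2,0) (1,0) (0,0) (4,1) (2,1) (1,2) (0,3) [ray(-1,0) blocked at (0,0)]
  WB@(4,2): attacks (3,3) (2,4) (3,1) (2,0)
Union (20 distinct): (0,0) (0,1) (0,2) (0,3) (0,4) (1,0) (1,1) (1,2) (2,0) (2,1) (2,2) (2,4) (3,0) (3,1) (3,2) (3,3) (3,4) (4,0) (4,1) (4,4)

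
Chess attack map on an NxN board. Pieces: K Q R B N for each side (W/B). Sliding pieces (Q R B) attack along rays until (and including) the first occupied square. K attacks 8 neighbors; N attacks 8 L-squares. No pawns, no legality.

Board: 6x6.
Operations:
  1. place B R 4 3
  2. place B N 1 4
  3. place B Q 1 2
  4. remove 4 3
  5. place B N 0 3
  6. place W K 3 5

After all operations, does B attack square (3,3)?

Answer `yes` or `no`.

Answer: yes

Derivation:
Op 1: place BR@(4,3)
Op 2: place BN@(1,4)
Op 3: place BQ@(1,2)
Op 4: remove (4,3)
Op 5: place BN@(0,3)
Op 6: place WK@(3,5)
Per-piece attacks for B:
  BN@(0,3): attacks (1,5) (2,4) (1,1) (2,2)
  BQ@(1,2): attacks (1,3) (1,4) (1,1) (1,0) (2,2) (3,2) (4,2) (5,2) (0,2) (2,3) (3,4) (4,5) (2,1) (3,0) (0,3) (0,1) [ray(0,1) blocked at (1,4); ray(-1,1) blocked at (0,3)]
  BN@(1,4): attacks (3,5) (2,2) (3,3) (0,2)
B attacks (3,3): yes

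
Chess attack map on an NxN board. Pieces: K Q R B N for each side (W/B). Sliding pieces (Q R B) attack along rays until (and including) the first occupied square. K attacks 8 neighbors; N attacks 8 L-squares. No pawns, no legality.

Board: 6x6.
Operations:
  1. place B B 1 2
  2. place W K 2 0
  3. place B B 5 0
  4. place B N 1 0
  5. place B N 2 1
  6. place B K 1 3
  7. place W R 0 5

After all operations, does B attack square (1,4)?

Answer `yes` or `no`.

Op 1: place BB@(1,2)
Op 2: place WK@(2,0)
Op 3: place BB@(5,0)
Op 4: place BN@(1,0)
Op 5: place BN@(2,1)
Op 6: place BK@(1,3)
Op 7: place WR@(0,5)
Per-piece attacks for B:
  BN@(1,0): attacks (2,2) (3,1) (0,2)
  BB@(1,2): attacks (2,3) (3,4) (4,5) (2,1) (0,3) (0,1) [ray(1,-1) blocked at (2,1)]
  BK@(1,3): attacks (1,4) (1,2) (2,3) (0,3) (2,4) (2,2) (0,4) (0,2)
  BN@(2,1): attacks (3,3) (4,2) (1,3) (0,2) (4,0) (0,0)
  BB@(5,0): attacks (4,1) (3,2) (2,3) (1,4) (0,5) [ray(-1,1) blocked at (0,5)]
B attacks (1,4): yes

Answer: yes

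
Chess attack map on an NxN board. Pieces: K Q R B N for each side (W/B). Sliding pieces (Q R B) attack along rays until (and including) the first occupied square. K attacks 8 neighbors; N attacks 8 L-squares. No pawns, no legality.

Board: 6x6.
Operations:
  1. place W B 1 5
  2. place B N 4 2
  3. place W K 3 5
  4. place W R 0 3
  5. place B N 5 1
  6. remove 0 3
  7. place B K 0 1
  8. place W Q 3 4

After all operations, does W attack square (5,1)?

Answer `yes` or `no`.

Answer: no

Derivation:
Op 1: place WB@(1,5)
Op 2: place BN@(4,2)
Op 3: place WK@(3,5)
Op 4: place WR@(0,3)
Op 5: place BN@(5,1)
Op 6: remove (0,3)
Op 7: place BK@(0,1)
Op 8: place WQ@(3,4)
Per-piece attacks for W:
  WB@(1,5): attacks (2,4) (3,3) (4,2) (0,4) [ray(1,-1) blocked at (4,2)]
  WQ@(3,4): attacks (3,5) (3,3) (3,2) (3,1) (3,0) (4,4) (5,4) (2,4) (1,4) (0,4) (4,5) (4,3) (5,2) (2,5) (2,3) (1,2) (0,1) [ray(0,1) blocked at (3,5); ray(-1,-1) blocked at (0,1)]
  WK@(3,5): attacks (3,4) (4,5) (2,5) (4,4) (2,4)
W attacks (5,1): no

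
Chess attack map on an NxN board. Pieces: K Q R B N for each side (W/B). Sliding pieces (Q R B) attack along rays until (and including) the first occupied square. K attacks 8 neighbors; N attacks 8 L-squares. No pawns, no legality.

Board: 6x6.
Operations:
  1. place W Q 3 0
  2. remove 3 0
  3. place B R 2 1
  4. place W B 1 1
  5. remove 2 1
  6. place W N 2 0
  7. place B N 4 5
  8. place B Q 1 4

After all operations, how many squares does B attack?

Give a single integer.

Answer: 18

Derivation:
Op 1: place WQ@(3,0)
Op 2: remove (3,0)
Op 3: place BR@(2,1)
Op 4: place WB@(1,1)
Op 5: remove (2,1)
Op 6: place WN@(2,0)
Op 7: place BN@(4,5)
Op 8: place BQ@(1,4)
Per-piece attacks for B:
  BQ@(1,4): attacks (1,5) (1,3) (1,2) (1,1) (2,4) (3,4) (4,4) (5,4) (0,4) (2,5) (2,3) (3,2) (4,1) (5,0) (0,5) (0,3) [ray(0,-1) blocked at (1,1)]
  BN@(4,5): attacks (5,3) (3,3) (2,4)
Union (18 distinct): (0,3) (0,4) (0,5) (1,1) (1,2) (1,3) (1,5) (2,3) (2,4) (2,5) (3,2) (3,3) (3,4) (4,1) (4,4) (5,0) (5,3) (5,4)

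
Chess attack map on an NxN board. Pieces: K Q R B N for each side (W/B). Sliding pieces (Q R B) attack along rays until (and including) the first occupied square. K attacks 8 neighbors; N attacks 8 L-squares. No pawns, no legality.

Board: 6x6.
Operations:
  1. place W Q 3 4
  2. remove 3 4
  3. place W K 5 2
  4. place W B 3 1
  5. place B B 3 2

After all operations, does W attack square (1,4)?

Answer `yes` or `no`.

Answer: no

Derivation:
Op 1: place WQ@(3,4)
Op 2: remove (3,4)
Op 3: place WK@(5,2)
Op 4: place WB@(3,1)
Op 5: place BB@(3,2)
Per-piece attacks for W:
  WB@(3,1): attacks (4,2) (5,3) (4,0) (2,2) (1,3) (0,4) (2,0)
  WK@(5,2): attacks (5,3) (5,1) (4,2) (4,3) (4,1)
W attacks (1,4): no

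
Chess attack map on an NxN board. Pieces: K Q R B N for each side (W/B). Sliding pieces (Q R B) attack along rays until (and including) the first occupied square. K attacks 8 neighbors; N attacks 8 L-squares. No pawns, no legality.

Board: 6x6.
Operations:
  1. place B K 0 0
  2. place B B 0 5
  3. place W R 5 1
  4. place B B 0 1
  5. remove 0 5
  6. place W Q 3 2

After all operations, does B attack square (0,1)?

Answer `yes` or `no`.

Op 1: place BK@(0,0)
Op 2: place BB@(0,5)
Op 3: place WR@(5,1)
Op 4: place BB@(0,1)
Op 5: remove (0,5)
Op 6: place WQ@(3,2)
Per-piece attacks for B:
  BK@(0,0): attacks (0,1) (1,0) (1,1)
  BB@(0,1): attacks (1,2) (2,3) (3,4) (4,5) (1,0)
B attacks (0,1): yes

Answer: yes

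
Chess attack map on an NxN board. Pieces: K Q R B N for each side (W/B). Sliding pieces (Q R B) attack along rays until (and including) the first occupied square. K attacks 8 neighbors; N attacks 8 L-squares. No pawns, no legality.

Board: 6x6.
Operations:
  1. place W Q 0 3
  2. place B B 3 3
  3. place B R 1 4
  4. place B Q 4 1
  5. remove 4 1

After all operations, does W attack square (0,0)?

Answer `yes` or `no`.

Answer: yes

Derivation:
Op 1: place WQ@(0,3)
Op 2: place BB@(3,3)
Op 3: place BR@(1,4)
Op 4: place BQ@(4,1)
Op 5: remove (4,1)
Per-piece attacks for W:
  WQ@(0,3): attacks (0,4) (0,5) (0,2) (0,1) (0,0) (1,3) (2,3) (3,3) (1,4) (1,2) (2,1) (3,0) [ray(1,0) blocked at (3,3); ray(1,1) blocked at (1,4)]
W attacks (0,0): yes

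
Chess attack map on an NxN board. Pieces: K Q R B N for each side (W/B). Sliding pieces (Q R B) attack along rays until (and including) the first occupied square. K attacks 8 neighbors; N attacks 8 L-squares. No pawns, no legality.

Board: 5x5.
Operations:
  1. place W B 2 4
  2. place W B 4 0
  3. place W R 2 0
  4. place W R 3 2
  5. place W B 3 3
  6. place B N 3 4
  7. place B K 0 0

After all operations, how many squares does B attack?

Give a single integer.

Op 1: place WB@(2,4)
Op 2: place WB@(4,0)
Op 3: place WR@(2,0)
Op 4: place WR@(3,2)
Op 5: place WB@(3,3)
Op 6: place BN@(3,4)
Op 7: place BK@(0,0)
Per-piece attacks for B:
  BK@(0,0): attacks (0,1) (1,0) (1,1)
  BN@(3,4): attacks (4,2) (2,2) (1,3)
Union (6 distinct): (0,1) (1,0) (1,1) (1,3) (2,2) (4,2)

Answer: 6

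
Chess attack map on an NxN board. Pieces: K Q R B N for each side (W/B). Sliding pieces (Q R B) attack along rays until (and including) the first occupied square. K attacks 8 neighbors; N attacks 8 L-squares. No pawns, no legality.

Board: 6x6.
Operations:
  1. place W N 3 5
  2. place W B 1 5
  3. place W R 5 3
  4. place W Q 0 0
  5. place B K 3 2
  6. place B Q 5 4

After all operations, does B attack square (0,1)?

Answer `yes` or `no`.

Op 1: place WN@(3,5)
Op 2: place WB@(1,5)
Op 3: place WR@(5,3)
Op 4: place WQ@(0,0)
Op 5: place BK@(3,2)
Op 6: place BQ@(5,4)
Per-piece attacks for B:
  BK@(3,2): attacks (3,3) (3,1) (4,2) (2,2) (4,3) (4,1) (2,3) (2,1)
  BQ@(5,4): attacks (5,5) (5,3) (4,4) (3,4) (2,4) (1,4) (0,4) (4,5) (4,3) (3,2) [ray(0,-1) blocked at (5,3); ray(-1,-1) blocked at (3,2)]
B attacks (0,1): no

Answer: no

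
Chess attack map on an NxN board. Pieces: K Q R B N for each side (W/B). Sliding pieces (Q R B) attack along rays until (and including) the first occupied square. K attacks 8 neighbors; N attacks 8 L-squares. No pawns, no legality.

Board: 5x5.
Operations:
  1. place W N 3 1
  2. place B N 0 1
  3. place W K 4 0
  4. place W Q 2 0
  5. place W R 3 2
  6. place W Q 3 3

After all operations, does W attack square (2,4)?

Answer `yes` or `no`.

Answer: yes

Derivation:
Op 1: place WN@(3,1)
Op 2: place BN@(0,1)
Op 3: place WK@(4,0)
Op 4: place WQ@(2,0)
Op 5: place WR@(3,2)
Op 6: place WQ@(3,3)
Per-piece attacks for W:
  WQ@(2,0): attacks (2,1) (2,2) (2,3) (2,4) (3,0) (4,0) (1,0) (0,0) (3,1) (1,1) (0,2) [ray(1,0) blocked at (4,0); ray(1,1) blocked at (3,1)]
  WN@(3,1): attacks (4,3) (2,3) (1,2) (1,0)
  WR@(3,2): attacks (3,3) (3,1) (4,2) (2,2) (1,2) (0,2) [ray(0,1) blocked at (3,3); ray(0,-1) blocked at (3,1)]
  WQ@(3,3): attacks (3,4) (3,2) (4,3) (2,3) (1,3) (0,3) (4,4) (4,2) (2,4) (2,2) (1,1) (0,0) [ray(0,-1) blocked at (3,2)]
  WK@(4,0): attacks (4,1) (3,0) (3,1)
W attacks (2,4): yes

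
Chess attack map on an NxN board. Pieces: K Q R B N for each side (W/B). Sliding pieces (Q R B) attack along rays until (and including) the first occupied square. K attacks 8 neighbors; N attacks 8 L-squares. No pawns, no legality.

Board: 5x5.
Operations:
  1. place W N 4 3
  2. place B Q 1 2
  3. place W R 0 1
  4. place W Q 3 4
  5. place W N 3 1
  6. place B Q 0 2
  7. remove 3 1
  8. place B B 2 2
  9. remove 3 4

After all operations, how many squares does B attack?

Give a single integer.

Op 1: place WN@(4,3)
Op 2: place BQ@(1,2)
Op 3: place WR@(0,1)
Op 4: place WQ@(3,4)
Op 5: place WN@(3,1)
Op 6: place BQ@(0,2)
Op 7: remove (3,1)
Op 8: place BB@(2,2)
Op 9: remove (3,4)
Per-piece attacks for B:
  BQ@(0,2): attacks (0,3) (0,4) (0,1) (1,2) (1,3) (2,4) (1,1) (2,0) [ray(0,-1) blocked at (0,1); ray(1,0) blocked at (1,2)]
  BQ@(1,2): attacks (1,3) (1,4) (1,1) (1,0) (2,2) (0,2) (2,3) (3,4) (2,1) (3,0) (0,3) (0,1) [ray(1,0) blocked at (2,2); ray(-1,0) blocked at (0,2); ray(-1,-1) blocked at (0,1)]
  BB@(2,2): attacks (3,3) (4,4) (3,1) (4,0) (1,3) (0,4) (1,1) (0,0)
Union (21 distinct): (0,0) (0,1) (0,2) (0,3) (0,4) (1,0) (1,1) (1,2) (1,3) (1,4) (2,0) (2,1) (2,2) (2,3) (2,4) (3,0) (3,1) (3,3) (3,4) (4,0) (4,4)

Answer: 21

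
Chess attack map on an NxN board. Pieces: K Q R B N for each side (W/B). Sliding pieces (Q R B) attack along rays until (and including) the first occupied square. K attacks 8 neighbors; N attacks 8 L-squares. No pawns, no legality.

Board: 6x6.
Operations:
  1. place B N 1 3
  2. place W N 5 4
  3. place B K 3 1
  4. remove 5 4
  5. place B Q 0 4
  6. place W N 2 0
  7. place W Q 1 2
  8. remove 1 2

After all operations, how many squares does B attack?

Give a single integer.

Op 1: place BN@(1,3)
Op 2: place WN@(5,4)
Op 3: place BK@(3,1)
Op 4: remove (5,4)
Op 5: place BQ@(0,4)
Op 6: place WN@(2,0)
Op 7: place WQ@(1,2)
Op 8: remove (1,2)
Per-piece attacks for B:
  BQ@(0,4): attacks (0,5) (0,3) (0,2) (0,1) (0,0) (1,4) (2,4) (3,4) (4,4) (5,4) (1,5) (1,3) [ray(1,-1) blocked at (1,3)]
  BN@(1,3): attacks (2,5) (3,4) (0,5) (2,1) (3,2) (0,1)
  BK@(3,1): attacks (3,2) (3,0) (4,1) (2,1) (4,2) (4,0) (2,2) (2,0)
Union (21 distinct): (0,0) (0,1) (0,2) (0,3) (0,5) (1,3) (1,4) (1,5) (2,0) (2,1) (2,2) (2,4) (2,5) (3,0) (3,2) (3,4) (4,0) (4,1) (4,2) (4,4) (5,4)

Answer: 21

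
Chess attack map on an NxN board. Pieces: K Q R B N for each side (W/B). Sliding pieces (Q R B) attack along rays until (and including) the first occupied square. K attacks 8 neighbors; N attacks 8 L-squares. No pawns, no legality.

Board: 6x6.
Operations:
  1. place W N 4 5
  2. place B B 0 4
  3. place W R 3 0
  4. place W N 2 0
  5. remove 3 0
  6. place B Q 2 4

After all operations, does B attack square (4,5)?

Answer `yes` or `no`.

Answer: no

Derivation:
Op 1: place WN@(4,5)
Op 2: place BB@(0,4)
Op 3: place WR@(3,0)
Op 4: place WN@(2,0)
Op 5: remove (3,0)
Op 6: place BQ@(2,4)
Per-piece attacks for B:
  BB@(0,4): attacks (1,5) (1,3) (2,2) (3,1) (4,0)
  BQ@(2,4): attacks (2,5) (2,3) (2,2) (2,1) (2,0) (3,4) (4,4) (5,4) (1,4) (0,4) (3,5) (3,3) (4,2) (5,1) (1,5) (1,3) (0,2) [ray(0,-1) blocked at (2,0); ray(-1,0) blocked at (0,4)]
B attacks (4,5): no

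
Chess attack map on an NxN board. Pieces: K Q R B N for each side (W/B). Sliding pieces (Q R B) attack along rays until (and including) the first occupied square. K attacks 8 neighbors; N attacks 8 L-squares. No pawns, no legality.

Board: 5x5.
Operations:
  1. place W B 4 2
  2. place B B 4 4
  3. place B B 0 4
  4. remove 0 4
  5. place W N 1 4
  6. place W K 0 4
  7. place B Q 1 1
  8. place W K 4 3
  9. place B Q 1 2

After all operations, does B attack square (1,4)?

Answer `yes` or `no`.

Op 1: place WB@(4,2)
Op 2: place BB@(4,4)
Op 3: place BB@(0,4)
Op 4: remove (0,4)
Op 5: place WN@(1,4)
Op 6: place WK@(0,4)
Op 7: place BQ@(1,1)
Op 8: place WK@(4,3)
Op 9: place BQ@(1,2)
Per-piece attacks for B:
  BQ@(1,1): attacks (1,2) (1,0) (2,1) (3,1) (4,1) (0,1) (2,2) (3,3) (4,4) (2,0) (0,2) (0,0) [ray(0,1) blocked at (1,2); ray(1,1) blocked at (4,4)]
  BQ@(1,2): attacks (1,3) (1,4) (1,1) (2,2) (3,2) (4,2) (0,2) (2,3) (3,4) (2,1) (3,0) (0,3) (0,1) [ray(0,1) blocked at (1,4); ray(0,-1) blocked at (1,1); ray(1,0) blocked at (4,2)]
  BB@(4,4): attacks (3,3) (2,2) (1,1) [ray(-1,-1) blocked at (1,1)]
B attacks (1,4): yes

Answer: yes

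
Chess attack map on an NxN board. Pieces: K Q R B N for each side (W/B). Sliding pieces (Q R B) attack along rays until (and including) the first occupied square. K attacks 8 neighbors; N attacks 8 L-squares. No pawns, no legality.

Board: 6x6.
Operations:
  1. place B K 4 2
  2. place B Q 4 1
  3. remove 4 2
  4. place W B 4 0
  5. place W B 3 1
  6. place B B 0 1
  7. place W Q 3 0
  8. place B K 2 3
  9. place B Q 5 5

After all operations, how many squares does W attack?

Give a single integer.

Op 1: place BK@(4,2)
Op 2: place BQ@(4,1)
Op 3: remove (4,2)
Op 4: place WB@(4,0)
Op 5: place WB@(3,1)
Op 6: place BB@(0,1)
Op 7: place WQ@(3,0)
Op 8: place BK@(2,3)
Op 9: place BQ@(5,5)
Per-piece attacks for W:
  WQ@(3,0): attacks (3,1) (4,0) (2,0) (1,0) (0,0) (4,1) (2,1) (1,2) (0,3) [ray(0,1) blocked at (3,1); ray(1,0) blocked at (4,0); ray(1,1) blocked at (4,1)]
  WB@(3,1): attacks (4,2) (5,3) (4,0) (2,2) (1,3) (0,4) (2,0) [ray(1,-1) blocked at (4,0)]
  WB@(4,0): attacks (5,1) (3,1) [ray(-1,1) blocked at (3,1)]
Union (15 distinct): (0,0) (0,3) (0,4) (1,0) (1,2) (1,3) (2,0) (2,1) (2,2) (3,1) (4,0) (4,1) (4,2) (5,1) (5,3)

Answer: 15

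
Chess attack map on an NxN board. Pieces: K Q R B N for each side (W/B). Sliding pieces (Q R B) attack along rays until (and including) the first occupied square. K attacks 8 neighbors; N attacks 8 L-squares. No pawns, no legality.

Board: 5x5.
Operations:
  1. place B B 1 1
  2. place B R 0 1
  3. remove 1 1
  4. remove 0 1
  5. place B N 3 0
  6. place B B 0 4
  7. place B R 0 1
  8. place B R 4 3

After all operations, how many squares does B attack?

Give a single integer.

Op 1: place BB@(1,1)
Op 2: place BR@(0,1)
Op 3: remove (1,1)
Op 4: remove (0,1)
Op 5: place BN@(3,0)
Op 6: place BB@(0,4)
Op 7: place BR@(0,1)
Op 8: place BR@(4,3)
Per-piece attacks for B:
  BR@(0,1): attacks (0,2) (0,3) (0,4) (0,0) (1,1) (2,1) (3,1) (4,1) [ray(0,1) blocked at (0,4)]
  BB@(0,4): attacks (1,3) (2,2) (3,1) (4,0)
  BN@(3,0): attacks (4,2) (2,2) (1,1)
  BR@(4,3): attacks (4,4) (4,2) (4,1) (4,0) (3,3) (2,3) (1,3) (0,3)
Union (15 distinct): (0,0) (0,2) (0,3) (0,4) (1,1) (1,3) (2,1) (2,2) (2,3) (3,1) (3,3) (4,0) (4,1) (4,2) (4,4)

Answer: 15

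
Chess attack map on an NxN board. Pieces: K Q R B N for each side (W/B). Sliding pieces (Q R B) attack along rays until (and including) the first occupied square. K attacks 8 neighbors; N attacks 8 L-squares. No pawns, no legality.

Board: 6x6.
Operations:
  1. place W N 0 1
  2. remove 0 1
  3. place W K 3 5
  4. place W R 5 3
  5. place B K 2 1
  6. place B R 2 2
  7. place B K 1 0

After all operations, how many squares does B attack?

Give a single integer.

Answer: 17

Derivation:
Op 1: place WN@(0,1)
Op 2: remove (0,1)
Op 3: place WK@(3,5)
Op 4: place WR@(5,3)
Op 5: place BK@(2,1)
Op 6: place BR@(2,2)
Op 7: place BK@(1,0)
Per-piece attacks for B:
  BK@(1,0): attacks (1,1) (2,0) (0,0) (2,1) (0,1)
  BK@(2,1): attacks (2,2) (2,0) (3,1) (1,1) (3,2) (3,0) (1,2) (1,0)
  BR@(2,2): attacks (2,3) (2,4) (2,5) (2,1) (3,2) (4,2) (5,2) (1,2) (0,2) [ray(0,-1) blocked at (2,1)]
Union (17 distinct): (0,0) (0,1) (0,2) (1,0) (1,1) (1,2) (2,0) (2,1) (2,2) (2,3) (2,4) (2,5) (3,0) (3,1) (3,2) (4,2) (5,2)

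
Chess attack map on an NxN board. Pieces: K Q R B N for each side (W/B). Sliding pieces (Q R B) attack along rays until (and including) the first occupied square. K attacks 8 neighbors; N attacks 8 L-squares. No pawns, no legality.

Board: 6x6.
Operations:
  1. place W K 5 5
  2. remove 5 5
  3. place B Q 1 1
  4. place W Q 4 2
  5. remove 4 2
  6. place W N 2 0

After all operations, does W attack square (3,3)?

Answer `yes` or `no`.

Answer: no

Derivation:
Op 1: place WK@(5,5)
Op 2: remove (5,5)
Op 3: place BQ@(1,1)
Op 4: place WQ@(4,2)
Op 5: remove (4,2)
Op 6: place WN@(2,0)
Per-piece attacks for W:
  WN@(2,0): attacks (3,2) (4,1) (1,2) (0,1)
W attacks (3,3): no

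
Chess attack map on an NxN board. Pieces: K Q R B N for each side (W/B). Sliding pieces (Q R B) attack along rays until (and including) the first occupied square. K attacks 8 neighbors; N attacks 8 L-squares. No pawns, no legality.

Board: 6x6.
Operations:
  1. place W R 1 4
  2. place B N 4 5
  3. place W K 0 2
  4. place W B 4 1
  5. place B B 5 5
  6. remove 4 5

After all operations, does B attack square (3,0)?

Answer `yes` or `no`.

Op 1: place WR@(1,4)
Op 2: place BN@(4,5)
Op 3: place WK@(0,2)
Op 4: place WB@(4,1)
Op 5: place BB@(5,5)
Op 6: remove (4,5)
Per-piece attacks for B:
  BB@(5,5): attacks (4,4) (3,3) (2,2) (1,1) (0,0)
B attacks (3,0): no

Answer: no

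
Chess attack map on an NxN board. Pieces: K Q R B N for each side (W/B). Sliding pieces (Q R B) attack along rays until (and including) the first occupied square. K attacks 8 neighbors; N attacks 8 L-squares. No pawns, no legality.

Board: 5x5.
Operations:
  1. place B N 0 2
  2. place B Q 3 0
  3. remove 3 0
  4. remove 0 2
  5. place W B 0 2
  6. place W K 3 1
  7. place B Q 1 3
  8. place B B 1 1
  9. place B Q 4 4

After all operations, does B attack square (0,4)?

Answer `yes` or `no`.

Op 1: place BN@(0,2)
Op 2: place BQ@(3,0)
Op 3: remove (3,0)
Op 4: remove (0,2)
Op 5: place WB@(0,2)
Op 6: place WK@(3,1)
Op 7: place BQ@(1,3)
Op 8: place BB@(1,1)
Op 9: place BQ@(4,4)
Per-piece attacks for B:
  BB@(1,1): attacks (2,2) (3,3) (4,4) (2,0) (0,2) (0,0) [ray(1,1) blocked at (4,4); ray(-1,1) blocked at (0,2)]
  BQ@(1,3): attacks (1,4) (1,2) (1,1) (2,3) (3,3) (4,3) (0,3) (2,4) (2,2) (3,1) (0,4) (0,2) [ray(0,-1) blocked at (1,1); ray(1,-1) blocked at (3,1); ray(-1,-1) blocked at (0,2)]
  BQ@(4,4): attacks (4,3) (4,2) (4,1) (4,0) (3,4) (2,4) (1,4) (0,4) (3,3) (2,2) (1,1) [ray(-1,-1) blocked at (1,1)]
B attacks (0,4): yes

Answer: yes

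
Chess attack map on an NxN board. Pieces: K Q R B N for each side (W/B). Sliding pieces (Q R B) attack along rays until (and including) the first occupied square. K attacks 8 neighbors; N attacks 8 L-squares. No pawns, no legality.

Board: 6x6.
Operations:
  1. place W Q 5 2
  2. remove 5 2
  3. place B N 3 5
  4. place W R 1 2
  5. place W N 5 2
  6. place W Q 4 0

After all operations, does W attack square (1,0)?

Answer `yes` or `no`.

Op 1: place WQ@(5,2)
Op 2: remove (5,2)
Op 3: place BN@(3,5)
Op 4: place WR@(1,2)
Op 5: place WN@(5,2)
Op 6: place WQ@(4,0)
Per-piece attacks for W:
  WR@(1,2): attacks (1,3) (1,4) (1,5) (1,1) (1,0) (2,2) (3,2) (4,2) (5,2) (0,2) [ray(1,0) blocked at (5,2)]
  WQ@(4,0): attacks (4,1) (4,2) (4,3) (4,4) (4,5) (5,0) (3,0) (2,0) (1,0) (0,0) (5,1) (3,1) (2,2) (1,3) (0,4)
  WN@(5,2): attacks (4,4) (3,3) (4,0) (3,1)
W attacks (1,0): yes

Answer: yes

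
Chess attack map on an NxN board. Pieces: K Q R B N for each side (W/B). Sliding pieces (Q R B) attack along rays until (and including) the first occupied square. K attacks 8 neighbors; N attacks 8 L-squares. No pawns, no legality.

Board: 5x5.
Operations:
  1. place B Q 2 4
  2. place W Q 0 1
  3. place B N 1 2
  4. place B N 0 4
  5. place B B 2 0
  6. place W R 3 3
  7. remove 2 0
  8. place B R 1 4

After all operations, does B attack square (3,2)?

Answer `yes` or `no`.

Op 1: place BQ@(2,4)
Op 2: place WQ@(0,1)
Op 3: place BN@(1,2)
Op 4: place BN@(0,4)
Op 5: place BB@(2,0)
Op 6: place WR@(3,3)
Op 7: remove (2,0)
Op 8: place BR@(1,4)
Per-piece attacks for B:
  BN@(0,4): attacks (1,2) (2,3)
  BN@(1,2): attacks (2,4) (3,3) (0,4) (2,0) (3,1) (0,0)
  BR@(1,4): attacks (1,3) (1,2) (2,4) (0,4) [ray(0,-1) blocked at (1,2); ray(1,0) blocked at (2,4); ray(-1,0) blocked at (0,4)]
  BQ@(2,4): attacks (2,3) (2,2) (2,1) (2,0) (3,4) (4,4) (1,4) (3,3) (1,3) (0,2) [ray(-1,0) blocked at (1,4); ray(1,-1) blocked at (3,3)]
B attacks (3,2): no

Answer: no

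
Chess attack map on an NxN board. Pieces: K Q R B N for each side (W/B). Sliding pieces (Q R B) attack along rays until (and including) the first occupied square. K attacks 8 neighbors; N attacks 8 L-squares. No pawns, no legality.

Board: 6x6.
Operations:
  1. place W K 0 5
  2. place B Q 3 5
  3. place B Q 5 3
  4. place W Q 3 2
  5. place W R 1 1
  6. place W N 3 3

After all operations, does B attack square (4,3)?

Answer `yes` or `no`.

Op 1: place WK@(0,5)
Op 2: place BQ@(3,5)
Op 3: place BQ@(5,3)
Op 4: place WQ@(3,2)
Op 5: place WR@(1,1)
Op 6: place WN@(3,3)
Per-piece attacks for B:
  BQ@(3,5): attacks (3,4) (3,3) (4,5) (5,5) (2,5) (1,5) (0,5) (4,4) (5,3) (2,4) (1,3) (0,2) [ray(0,-1) blocked at (3,3); ray(-1,0) blocked at (0,5); ray(1,-1) blocked at (5,3)]
  BQ@(5,3): attacks (5,4) (5,5) (5,2) (5,1) (5,0) (4,3) (3,3) (4,4) (3,5) (4,2) (3,1) (2,0) [ray(-1,0) blocked at (3,3); ray(-1,1) blocked at (3,5)]
B attacks (4,3): yes

Answer: yes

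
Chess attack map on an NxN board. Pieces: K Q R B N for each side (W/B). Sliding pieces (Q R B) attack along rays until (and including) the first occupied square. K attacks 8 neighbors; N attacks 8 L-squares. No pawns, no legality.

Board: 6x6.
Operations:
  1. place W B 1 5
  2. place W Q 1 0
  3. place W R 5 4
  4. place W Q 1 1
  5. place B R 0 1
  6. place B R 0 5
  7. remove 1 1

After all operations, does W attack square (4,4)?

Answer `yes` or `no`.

Answer: yes

Derivation:
Op 1: place WB@(1,5)
Op 2: place WQ@(1,0)
Op 3: place WR@(5,4)
Op 4: place WQ@(1,1)
Op 5: place BR@(0,1)
Op 6: place BR@(0,5)
Op 7: remove (1,1)
Per-piece attacks for W:
  WQ@(1,0): attacks (1,1) (1,2) (1,3) (1,4) (1,5) (2,0) (3,0) (4,0) (5,0) (0,0) (2,1) (3,2) (4,3) (5,4) (0,1) [ray(0,1) blocked at (1,5); ray(1,1) blocked at (5,4); ray(-1,1) blocked at (0,1)]
  WB@(1,5): attacks (2,4) (3,3) (4,2) (5,1) (0,4)
  WR@(5,4): attacks (5,5) (5,3) (5,2) (5,1) (5,0) (4,4) (3,4) (2,4) (1,4) (0,4)
W attacks (4,4): yes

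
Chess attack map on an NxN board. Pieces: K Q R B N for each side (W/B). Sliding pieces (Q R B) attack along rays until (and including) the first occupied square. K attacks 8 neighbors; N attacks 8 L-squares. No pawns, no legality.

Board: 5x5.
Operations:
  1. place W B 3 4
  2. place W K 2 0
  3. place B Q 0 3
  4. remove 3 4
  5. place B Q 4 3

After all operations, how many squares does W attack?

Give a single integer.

Op 1: place WB@(3,4)
Op 2: place WK@(2,0)
Op 3: place BQ@(0,3)
Op 4: remove (3,4)
Op 5: place BQ@(4,3)
Per-piece attacks for W:
  WK@(2,0): attacks (2,1) (3,0) (1,0) (3,1) (1,1)
Union (5 distinct): (1,0) (1,1) (2,1) (3,0) (3,1)

Answer: 5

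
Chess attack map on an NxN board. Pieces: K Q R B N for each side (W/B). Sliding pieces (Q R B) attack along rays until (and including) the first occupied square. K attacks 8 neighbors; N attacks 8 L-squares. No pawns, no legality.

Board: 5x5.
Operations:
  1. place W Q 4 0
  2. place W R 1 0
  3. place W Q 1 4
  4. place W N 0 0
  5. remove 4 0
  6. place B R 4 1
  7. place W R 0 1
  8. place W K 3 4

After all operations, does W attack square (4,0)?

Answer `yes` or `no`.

Answer: yes

Derivation:
Op 1: place WQ@(4,0)
Op 2: place WR@(1,0)
Op 3: place WQ@(1,4)
Op 4: place WN@(0,0)
Op 5: remove (4,0)
Op 6: place BR@(4,1)
Op 7: place WR@(0,1)
Op 8: place WK@(3,4)
Per-piece attacks for W:
  WN@(0,0): attacks (1,2) (2,1)
  WR@(0,1): attacks (0,2) (0,3) (0,4) (0,0) (1,1) (2,1) (3,1) (4,1) [ray(0,-1) blocked at (0,0); ray(1,0) blocked at (4,1)]
  WR@(1,0): attacks (1,1) (1,2) (1,3) (1,4) (2,0) (3,0) (4,0) (0,0) [ray(0,1) blocked at (1,4); ray(-1,0) blocked at (0,0)]
  WQ@(1,4): attacks (1,3) (1,2) (1,1) (1,0) (2,4) (3,4) (0,4) (2,3) (3,2) (4,1) (0,3) [ray(0,-1) blocked at (1,0); ray(1,0) blocked at (3,4); ray(1,-1) blocked at (4,1)]
  WK@(3,4): attacks (3,3) (4,4) (2,4) (4,3) (2,3)
W attacks (4,0): yes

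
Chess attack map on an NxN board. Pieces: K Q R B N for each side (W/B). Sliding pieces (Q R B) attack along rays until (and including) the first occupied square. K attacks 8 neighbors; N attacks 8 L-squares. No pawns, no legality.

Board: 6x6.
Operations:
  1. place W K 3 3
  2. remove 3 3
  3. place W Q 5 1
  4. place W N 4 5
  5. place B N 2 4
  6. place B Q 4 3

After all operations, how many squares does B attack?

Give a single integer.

Op 1: place WK@(3,3)
Op 2: remove (3,3)
Op 3: place WQ@(5,1)
Op 4: place WN@(4,5)
Op 5: place BN@(2,4)
Op 6: place BQ@(4,3)
Per-piece attacks for B:
  BN@(2,4): attacks (4,5) (0,5) (3,2) (4,3) (1,2) (0,3)
  BQ@(4,3): attacks (4,4) (4,5) (4,2) (4,1) (4,0) (5,3) (3,3) (2,3) (1,3) (0,3) (5,4) (5,2) (3,4) (2,5) (3,2) (2,1) (1,0) [ray(0,1) blocked at (4,5)]
Union (20 distinct): (0,3) (0,5) (1,0) (1,2) (1,3) (2,1) (2,3) (2,5) (3,2) (3,3) (3,4) (4,0) (4,1) (4,2) (4,3) (4,4) (4,5) (5,2) (5,3) (5,4)

Answer: 20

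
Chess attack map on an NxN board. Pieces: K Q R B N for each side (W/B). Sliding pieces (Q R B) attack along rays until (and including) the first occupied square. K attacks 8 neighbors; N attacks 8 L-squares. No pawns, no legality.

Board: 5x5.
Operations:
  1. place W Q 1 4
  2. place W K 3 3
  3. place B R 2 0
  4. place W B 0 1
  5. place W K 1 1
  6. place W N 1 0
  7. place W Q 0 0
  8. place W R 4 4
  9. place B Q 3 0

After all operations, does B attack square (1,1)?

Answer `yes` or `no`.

Op 1: place WQ@(1,4)
Op 2: place WK@(3,3)
Op 3: place BR@(2,0)
Op 4: place WB@(0,1)
Op 5: place WK@(1,1)
Op 6: place WN@(1,0)
Op 7: place WQ@(0,0)
Op 8: place WR@(4,4)
Op 9: place BQ@(3,0)
Per-piece attacks for B:
  BR@(2,0): attacks (2,1) (2,2) (2,3) (2,4) (3,0) (1,0) [ray(1,0) blocked at (3,0); ray(-1,0) blocked at (1,0)]
  BQ@(3,0): attacks (3,1) (3,2) (3,3) (4,0) (2,0) (4,1) (2,1) (1,2) (0,3) [ray(0,1) blocked at (3,3); ray(-1,0) blocked at (2,0)]
B attacks (1,1): no

Answer: no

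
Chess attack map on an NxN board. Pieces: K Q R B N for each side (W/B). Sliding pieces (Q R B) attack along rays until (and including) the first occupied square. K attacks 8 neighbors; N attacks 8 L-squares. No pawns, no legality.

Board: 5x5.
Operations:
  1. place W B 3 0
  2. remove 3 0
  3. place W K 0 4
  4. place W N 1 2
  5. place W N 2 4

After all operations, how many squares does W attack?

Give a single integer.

Answer: 12

Derivation:
Op 1: place WB@(3,0)
Op 2: remove (3,0)
Op 3: place WK@(0,4)
Op 4: place WN@(1,2)
Op 5: place WN@(2,4)
Per-piece attacks for W:
  WK@(0,4): attacks (0,3) (1,4) (1,3)
  WN@(1,2): attacks (2,4) (3,3) (0,4) (2,0) (3,1) (0,0)
  WN@(2,4): attacks (3,2) (4,3) (1,2) (0,3)
Union (12 distinct): (0,0) (0,3) (0,4) (1,2) (1,3) (1,4) (2,0) (2,4) (3,1) (3,2) (3,3) (4,3)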